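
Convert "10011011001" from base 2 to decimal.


Input: "10011011001" in base 2
Positional expansion:
  Digit '1' (value 1) x 2^10 = 1024
  Digit '0' (value 0) x 2^9 = 0
  Digit '0' (value 0) x 2^8 = 0
  Digit '1' (value 1) x 2^7 = 128
  Digit '1' (value 1) x 2^6 = 64
  Digit '0' (value 0) x 2^5 = 0
  Digit '1' (value 1) x 2^4 = 16
  Digit '1' (value 1) x 2^3 = 8
  Digit '0' (value 0) x 2^2 = 0
  Digit '0' (value 0) x 2^1 = 0
  Digit '1' (value 1) x 2^0 = 1
Sum = 1241

1241


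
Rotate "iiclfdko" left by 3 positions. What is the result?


Input: "iiclfdko", rotate left by 3
First 3 characters: "iic"
Remaining characters: "lfdko"
Concatenate remaining + first: "lfdko" + "iic" = "lfdkoiic"

lfdkoiic


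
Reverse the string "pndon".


Input: pndon
Reading characters right to left:
  Position 4: 'n'
  Position 3: 'o'
  Position 2: 'd'
  Position 1: 'n'
  Position 0: 'p'
Reversed: nodnp

nodnp


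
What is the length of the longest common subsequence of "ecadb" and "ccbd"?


LCS of "ecadb" and "ccbd"
DP table:
           c    c    b    d
      0    0    0    0    0
  e   0    0    0    0    0
  c   0    1    1    1    1
  a   0    1    1    1    1
  d   0    1    1    1    2
  b   0    1    1    2    2
LCS length = dp[5][4] = 2

2


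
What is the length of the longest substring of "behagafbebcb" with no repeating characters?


Input: "behagafbebcb"
Sliding window (track last position of each char):
  Position 0 ('b'): window [0,0] length 1 -- new best
  Position 1 ('e'): window [0,1] length 2 -- new best
  Position 2 ('h'): window [0,2] length 3 -- new best
  Position 3 ('a'): window [0,3] length 4 -- new best
  Position 4 ('g'): window [0,4] length 5 -- new best
  Position 5 ('a'): repeat (last at 3), move window start to 4
  Position 5 ('a'): window [4,5] length 2
  Position 6 ('f'): window [4,6] length 3
  Position 7 ('b'): window [4,7] length 4
  Position 8 ('e'): window [4,8] length 5
  Position 9 ('b'): repeat (last at 7), move window start to 8
  Position 9 ('b'): window [8,9] length 2
  Position 10 ('c'): window [8,10] length 3
  Position 11 ('b'): repeat (last at 9), move window start to 10
  Position 11 ('b'): window [10,11] length 2
Longest substring with no repeats: "behag" with length 5

5


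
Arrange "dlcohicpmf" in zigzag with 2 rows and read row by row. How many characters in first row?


Zigzag "dlcohicpmf" into 2 rows:
Placing characters:
  'd' => row 0
  'l' => row 1
  'c' => row 0
  'o' => row 1
  'h' => row 0
  'i' => row 1
  'c' => row 0
  'p' => row 1
  'm' => row 0
  'f' => row 1
Rows:
  Row 0: "dchcm"
  Row 1: "loipf"
First row length: 5

5


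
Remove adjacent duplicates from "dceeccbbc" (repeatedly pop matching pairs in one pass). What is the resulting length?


Input: dceeccbbc
Stack-based adjacent duplicate removal:
  Read 'd': push. Stack: d
  Read 'c': push. Stack: dc
  Read 'e': push. Stack: dce
  Read 'e': matches stack top 'e' => pop. Stack: dc
  Read 'c': matches stack top 'c' => pop. Stack: d
  Read 'c': push. Stack: dc
  Read 'b': push. Stack: dcb
  Read 'b': matches stack top 'b' => pop. Stack: dc
  Read 'c': matches stack top 'c' => pop. Stack: d
Final stack: "d" (length 1)

1


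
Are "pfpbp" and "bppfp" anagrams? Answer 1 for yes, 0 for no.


Strings: "pfpbp", "bppfp"
Sorted first:  bfppp
Sorted second: bfppp
Sorted forms match => anagrams

1


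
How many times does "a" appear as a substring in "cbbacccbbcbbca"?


Searching for "a" in "cbbacccbbcbbca"
Scanning each position:
  Position 0: "c" => no
  Position 1: "b" => no
  Position 2: "b" => no
  Position 3: "a" => MATCH
  Position 4: "c" => no
  Position 5: "c" => no
  Position 6: "c" => no
  Position 7: "b" => no
  Position 8: "b" => no
  Position 9: "c" => no
  Position 10: "b" => no
  Position 11: "b" => no
  Position 12: "c" => no
  Position 13: "a" => MATCH
Total occurrences: 2

2


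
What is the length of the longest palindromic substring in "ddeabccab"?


Input: "ddeabccab"
Checking substrings for palindromes:
  [0:2] "dd" (len 2) => palindrome
  [5:7] "cc" (len 2) => palindrome
Longest palindromic substring: "dd" with length 2

2


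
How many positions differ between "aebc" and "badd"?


Comparing "aebc" and "badd" position by position:
  Position 0: 'a' vs 'b' => DIFFER
  Position 1: 'e' vs 'a' => DIFFER
  Position 2: 'b' vs 'd' => DIFFER
  Position 3: 'c' vs 'd' => DIFFER
Positions that differ: 4

4


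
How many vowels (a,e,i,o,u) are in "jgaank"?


Input: jgaank
Checking each character:
  'j' at position 0: consonant
  'g' at position 1: consonant
  'a' at position 2: vowel (running total: 1)
  'a' at position 3: vowel (running total: 2)
  'n' at position 4: consonant
  'k' at position 5: consonant
Total vowels: 2

2


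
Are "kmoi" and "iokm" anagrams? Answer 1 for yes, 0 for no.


Strings: "kmoi", "iokm"
Sorted first:  ikmo
Sorted second: ikmo
Sorted forms match => anagrams

1


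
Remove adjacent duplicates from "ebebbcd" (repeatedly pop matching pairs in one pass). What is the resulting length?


Input: ebebbcd
Stack-based adjacent duplicate removal:
  Read 'e': push. Stack: e
  Read 'b': push. Stack: eb
  Read 'e': push. Stack: ebe
  Read 'b': push. Stack: ebeb
  Read 'b': matches stack top 'b' => pop. Stack: ebe
  Read 'c': push. Stack: ebec
  Read 'd': push. Stack: ebecd
Final stack: "ebecd" (length 5)

5


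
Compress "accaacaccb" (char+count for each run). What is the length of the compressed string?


Input: accaacaccb
Runs:
  'a' x 1 => "a1"
  'c' x 2 => "c2"
  'a' x 2 => "a2"
  'c' x 1 => "c1"
  'a' x 1 => "a1"
  'c' x 2 => "c2"
  'b' x 1 => "b1"
Compressed: "a1c2a2c1a1c2b1"
Compressed length: 14

14


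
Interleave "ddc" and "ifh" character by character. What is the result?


Interleaving "ddc" and "ifh":
  Position 0: 'd' from first, 'i' from second => "di"
  Position 1: 'd' from first, 'f' from second => "df"
  Position 2: 'c' from first, 'h' from second => "ch"
Result: didfch

didfch


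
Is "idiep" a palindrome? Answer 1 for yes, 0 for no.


Input: idiep
Reversed: peidi
  Compare pos 0 ('i') with pos 4 ('p'): MISMATCH
  Compare pos 1 ('d') with pos 3 ('e'): MISMATCH
Result: not a palindrome

0


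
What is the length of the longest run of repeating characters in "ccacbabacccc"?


Input: "ccacbabacccc"
Scanning for longest run:
  Position 1 ('c'): continues run of 'c', length=2
  Position 2 ('a'): new char, reset run to 1
  Position 3 ('c'): new char, reset run to 1
  Position 4 ('b'): new char, reset run to 1
  Position 5 ('a'): new char, reset run to 1
  Position 6 ('b'): new char, reset run to 1
  Position 7 ('a'): new char, reset run to 1
  Position 8 ('c'): new char, reset run to 1
  Position 9 ('c'): continues run of 'c', length=2
  Position 10 ('c'): continues run of 'c', length=3
  Position 11 ('c'): continues run of 'c', length=4
Longest run: 'c' with length 4

4


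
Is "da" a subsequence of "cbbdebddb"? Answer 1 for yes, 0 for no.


Check if "da" is a subsequence of "cbbdebddb"
Greedy scan:
  Position 0 ('c'): no match needed
  Position 1 ('b'): no match needed
  Position 2 ('b'): no match needed
  Position 3 ('d'): matches sub[0] = 'd'
  Position 4 ('e'): no match needed
  Position 5 ('b'): no match needed
  Position 6 ('d'): no match needed
  Position 7 ('d'): no match needed
  Position 8 ('b'): no match needed
Only matched 1/2 characters => not a subsequence

0


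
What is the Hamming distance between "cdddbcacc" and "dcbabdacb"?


Comparing "cdddbcacc" and "dcbabdacb" position by position:
  Position 0: 'c' vs 'd' => differ
  Position 1: 'd' vs 'c' => differ
  Position 2: 'd' vs 'b' => differ
  Position 3: 'd' vs 'a' => differ
  Position 4: 'b' vs 'b' => same
  Position 5: 'c' vs 'd' => differ
  Position 6: 'a' vs 'a' => same
  Position 7: 'c' vs 'c' => same
  Position 8: 'c' vs 'b' => differ
Total differences (Hamming distance): 6

6


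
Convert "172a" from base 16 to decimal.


Input: "172a" in base 16
Positional expansion:
  Digit '1' (value 1) x 16^3 = 4096
  Digit '7' (value 7) x 16^2 = 1792
  Digit '2' (value 2) x 16^1 = 32
  Digit 'a' (value 10) x 16^0 = 10
Sum = 5930

5930


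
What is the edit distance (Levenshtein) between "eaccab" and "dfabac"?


Computing edit distance: "eaccab" -> "dfabac"
DP table:
           d    f    a    b    a    c
      0    1    2    3    4    5    6
  e   1    1    2    3    4    5    6
  a   2    2    2    2    3    4    5
  c   3    3    3    3    3    4    4
  c   4    4    4    4    4    4    4
  a   5    5    5    4    5    4    5
  b   6    6    6    5    4    5    5
Edit distance = dp[6][6] = 5

5


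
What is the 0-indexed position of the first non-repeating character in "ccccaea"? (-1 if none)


Input: ccccaea
Character frequencies:
  'a': 2
  'c': 4
  'e': 1
Scanning left to right for freq == 1:
  Position 0 ('c'): freq=4, skip
  Position 1 ('c'): freq=4, skip
  Position 2 ('c'): freq=4, skip
  Position 3 ('c'): freq=4, skip
  Position 4 ('a'): freq=2, skip
  Position 5 ('e'): unique! => answer = 5

5


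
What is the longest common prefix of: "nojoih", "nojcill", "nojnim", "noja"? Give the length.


Words: nojoih, nojcill, nojnim, noja
  Position 0: all 'n' => match
  Position 1: all 'o' => match
  Position 2: all 'j' => match
  Position 3: ('o', 'c', 'n', 'a') => mismatch, stop
LCP = "noj" (length 3)

3


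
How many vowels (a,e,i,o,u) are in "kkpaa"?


Input: kkpaa
Checking each character:
  'k' at position 0: consonant
  'k' at position 1: consonant
  'p' at position 2: consonant
  'a' at position 3: vowel (running total: 1)
  'a' at position 4: vowel (running total: 2)
Total vowels: 2

2


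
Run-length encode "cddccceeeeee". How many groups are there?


Input: cddccceeeeee
Scanning for consecutive runs:
  Group 1: 'c' x 1 (positions 0-0)
  Group 2: 'd' x 2 (positions 1-2)
  Group 3: 'c' x 3 (positions 3-5)
  Group 4: 'e' x 6 (positions 6-11)
Total groups: 4

4


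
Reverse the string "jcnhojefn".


Input: jcnhojefn
Reading characters right to left:
  Position 8: 'n'
  Position 7: 'f'
  Position 6: 'e'
  Position 5: 'j'
  Position 4: 'o'
  Position 3: 'h'
  Position 2: 'n'
  Position 1: 'c'
  Position 0: 'j'
Reversed: nfejohncj

nfejohncj


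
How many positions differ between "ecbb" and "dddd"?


Comparing "ecbb" and "dddd" position by position:
  Position 0: 'e' vs 'd' => DIFFER
  Position 1: 'c' vs 'd' => DIFFER
  Position 2: 'b' vs 'd' => DIFFER
  Position 3: 'b' vs 'd' => DIFFER
Positions that differ: 4

4


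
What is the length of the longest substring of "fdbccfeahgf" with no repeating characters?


Input: "fdbccfeahgf"
Sliding window (track last position of each char):
  Position 0 ('f'): window [0,0] length 1 -- new best
  Position 1 ('d'): window [0,1] length 2 -- new best
  Position 2 ('b'): window [0,2] length 3 -- new best
  Position 3 ('c'): window [0,3] length 4 -- new best
  Position 4 ('c'): repeat (last at 3), move window start to 4
  Position 4 ('c'): window [4,4] length 1
  Position 5 ('f'): window [4,5] length 2
  Position 6 ('e'): window [4,6] length 3
  Position 7 ('a'): window [4,7] length 4
  Position 8 ('h'): window [4,8] length 5 -- new best
  Position 9 ('g'): window [4,9] length 6 -- new best
  Position 10 ('f'): repeat (last at 5), move window start to 6
  Position 10 ('f'): window [6,10] length 5
Longest substring with no repeats: "cfeahg" with length 6

6


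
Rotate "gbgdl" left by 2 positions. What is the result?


Input: "gbgdl", rotate left by 2
First 2 characters: "gb"
Remaining characters: "gdl"
Concatenate remaining + first: "gdl" + "gb" = "gdlgb"

gdlgb


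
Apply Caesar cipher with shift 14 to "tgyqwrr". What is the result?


Caesar cipher: shift "tgyqwrr" by 14
  't' (pos 19) + 14 = pos 7 = 'h'
  'g' (pos 6) + 14 = pos 20 = 'u'
  'y' (pos 24) + 14 = pos 12 = 'm'
  'q' (pos 16) + 14 = pos 4 = 'e'
  'w' (pos 22) + 14 = pos 10 = 'k'
  'r' (pos 17) + 14 = pos 5 = 'f'
  'r' (pos 17) + 14 = pos 5 = 'f'
Result: humekff

humekff


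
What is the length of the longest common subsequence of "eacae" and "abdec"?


LCS of "eacae" and "abdec"
DP table:
           a    b    d    e    c
      0    0    0    0    0    0
  e   0    0    0    0    1    1
  a   0    1    1    1    1    1
  c   0    1    1    1    1    2
  a   0    1    1    1    1    2
  e   0    1    1    1    2    2
LCS length = dp[5][5] = 2

2


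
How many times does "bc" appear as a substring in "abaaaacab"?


Searching for "bc" in "abaaaacab"
Scanning each position:
  Position 0: "ab" => no
  Position 1: "ba" => no
  Position 2: "aa" => no
  Position 3: "aa" => no
  Position 4: "aa" => no
  Position 5: "ac" => no
  Position 6: "ca" => no
  Position 7: "ab" => no
Total occurrences: 0

0


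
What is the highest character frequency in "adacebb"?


Input: adacebb
Character counts:
  'a': 2
  'b': 2
  'c': 1
  'd': 1
  'e': 1
Maximum frequency: 2

2


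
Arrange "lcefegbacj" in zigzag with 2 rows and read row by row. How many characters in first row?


Zigzag "lcefegbacj" into 2 rows:
Placing characters:
  'l' => row 0
  'c' => row 1
  'e' => row 0
  'f' => row 1
  'e' => row 0
  'g' => row 1
  'b' => row 0
  'a' => row 1
  'c' => row 0
  'j' => row 1
Rows:
  Row 0: "leebc"
  Row 1: "cfgaj"
First row length: 5

5


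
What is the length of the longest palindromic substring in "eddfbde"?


Input: "eddfbde"
Checking substrings for palindromes:
  [1:3] "dd" (len 2) => palindrome
Longest palindromic substring: "dd" with length 2

2


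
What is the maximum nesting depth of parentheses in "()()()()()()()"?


Input: "()()()()()()()"
Tracking depth:
  Position 0 '(': depth becomes 1
  Position 1 ')': depth becomes 0
  Position 2 '(': depth becomes 1
  Position 3 ')': depth becomes 0
  Position 4 '(': depth becomes 1
  Position 5 ')': depth becomes 0
  Position 6 '(': depth becomes 1
  Position 7 ')': depth becomes 0
  Position 8 '(': depth becomes 1
  Position 9 ')': depth becomes 0
  Position 10 '(': depth becomes 1
  Position 11 ')': depth becomes 0
  Position 12 '(': depth becomes 1
  Position 13 ')': depth becomes 0
Maximum depth reached: 1

1


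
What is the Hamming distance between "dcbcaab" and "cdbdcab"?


Comparing "dcbcaab" and "cdbdcab" position by position:
  Position 0: 'd' vs 'c' => differ
  Position 1: 'c' vs 'd' => differ
  Position 2: 'b' vs 'b' => same
  Position 3: 'c' vs 'd' => differ
  Position 4: 'a' vs 'c' => differ
  Position 5: 'a' vs 'a' => same
  Position 6: 'b' vs 'b' => same
Total differences (Hamming distance): 4

4


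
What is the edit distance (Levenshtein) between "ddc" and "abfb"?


Computing edit distance: "ddc" -> "abfb"
DP table:
           a    b    f    b
      0    1    2    3    4
  d   1    1    2    3    4
  d   2    2    2    3    4
  c   3    3    3    3    4
Edit distance = dp[3][4] = 4

4


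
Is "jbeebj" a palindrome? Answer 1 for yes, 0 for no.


Input: jbeebj
Reversed: jbeebj
  Compare pos 0 ('j') with pos 5 ('j'): match
  Compare pos 1 ('b') with pos 4 ('b'): match
  Compare pos 2 ('e') with pos 3 ('e'): match
Result: palindrome

1


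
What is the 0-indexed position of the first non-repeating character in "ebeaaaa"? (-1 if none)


Input: ebeaaaa
Character frequencies:
  'a': 4
  'b': 1
  'e': 2
Scanning left to right for freq == 1:
  Position 0 ('e'): freq=2, skip
  Position 1 ('b'): unique! => answer = 1

1


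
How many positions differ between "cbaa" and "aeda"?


Comparing "cbaa" and "aeda" position by position:
  Position 0: 'c' vs 'a' => DIFFER
  Position 1: 'b' vs 'e' => DIFFER
  Position 2: 'a' vs 'd' => DIFFER
  Position 3: 'a' vs 'a' => same
Positions that differ: 3

3


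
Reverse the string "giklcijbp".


Input: giklcijbp
Reading characters right to left:
  Position 8: 'p'
  Position 7: 'b'
  Position 6: 'j'
  Position 5: 'i'
  Position 4: 'c'
  Position 3: 'l'
  Position 2: 'k'
  Position 1: 'i'
  Position 0: 'g'
Reversed: pbjiclkig

pbjiclkig


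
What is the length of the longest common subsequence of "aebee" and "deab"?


LCS of "aebee" and "deab"
DP table:
           d    e    a    b
      0    0    0    0    0
  a   0    0    0    1    1
  e   0    0    1    1    1
  b   0    0    1    1    2
  e   0    0    1    1    2
  e   0    0    1    1    2
LCS length = dp[5][4] = 2

2


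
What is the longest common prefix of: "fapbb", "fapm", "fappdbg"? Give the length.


Words: fapbb, fapm, fappdbg
  Position 0: all 'f' => match
  Position 1: all 'a' => match
  Position 2: all 'p' => match
  Position 3: ('b', 'm', 'p') => mismatch, stop
LCP = "fap" (length 3)

3


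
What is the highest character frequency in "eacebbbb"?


Input: eacebbbb
Character counts:
  'a': 1
  'b': 4
  'c': 1
  'e': 2
Maximum frequency: 4

4


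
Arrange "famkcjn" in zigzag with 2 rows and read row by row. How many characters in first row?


Zigzag "famkcjn" into 2 rows:
Placing characters:
  'f' => row 0
  'a' => row 1
  'm' => row 0
  'k' => row 1
  'c' => row 0
  'j' => row 1
  'n' => row 0
Rows:
  Row 0: "fmcn"
  Row 1: "akj"
First row length: 4

4


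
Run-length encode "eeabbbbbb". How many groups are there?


Input: eeabbbbbb
Scanning for consecutive runs:
  Group 1: 'e' x 2 (positions 0-1)
  Group 2: 'a' x 1 (positions 2-2)
  Group 3: 'b' x 6 (positions 3-8)
Total groups: 3

3


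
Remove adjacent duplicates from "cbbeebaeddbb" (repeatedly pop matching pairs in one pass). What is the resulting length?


Input: cbbeebaeddbb
Stack-based adjacent duplicate removal:
  Read 'c': push. Stack: c
  Read 'b': push. Stack: cb
  Read 'b': matches stack top 'b' => pop. Stack: c
  Read 'e': push. Stack: ce
  Read 'e': matches stack top 'e' => pop. Stack: c
  Read 'b': push. Stack: cb
  Read 'a': push. Stack: cba
  Read 'e': push. Stack: cbae
  Read 'd': push. Stack: cbaed
  Read 'd': matches stack top 'd' => pop. Stack: cbae
  Read 'b': push. Stack: cbaeb
  Read 'b': matches stack top 'b' => pop. Stack: cbae
Final stack: "cbae" (length 4)

4


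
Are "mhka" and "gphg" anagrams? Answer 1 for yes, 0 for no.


Strings: "mhka", "gphg"
Sorted first:  ahkm
Sorted second: gghp
Differ at position 0: 'a' vs 'g' => not anagrams

0


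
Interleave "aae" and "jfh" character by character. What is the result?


Interleaving "aae" and "jfh":
  Position 0: 'a' from first, 'j' from second => "aj"
  Position 1: 'a' from first, 'f' from second => "af"
  Position 2: 'e' from first, 'h' from second => "eh"
Result: ajafeh

ajafeh


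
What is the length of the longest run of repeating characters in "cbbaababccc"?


Input: "cbbaababccc"
Scanning for longest run:
  Position 1 ('b'): new char, reset run to 1
  Position 2 ('b'): continues run of 'b', length=2
  Position 3 ('a'): new char, reset run to 1
  Position 4 ('a'): continues run of 'a', length=2
  Position 5 ('b'): new char, reset run to 1
  Position 6 ('a'): new char, reset run to 1
  Position 7 ('b'): new char, reset run to 1
  Position 8 ('c'): new char, reset run to 1
  Position 9 ('c'): continues run of 'c', length=2
  Position 10 ('c'): continues run of 'c', length=3
Longest run: 'c' with length 3

3


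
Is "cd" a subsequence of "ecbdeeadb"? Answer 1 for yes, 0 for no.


Check if "cd" is a subsequence of "ecbdeeadb"
Greedy scan:
  Position 0 ('e'): no match needed
  Position 1 ('c'): matches sub[0] = 'c'
  Position 2 ('b'): no match needed
  Position 3 ('d'): matches sub[1] = 'd'
  Position 4 ('e'): no match needed
  Position 5 ('e'): no match needed
  Position 6 ('a'): no match needed
  Position 7 ('d'): no match needed
  Position 8 ('b'): no match needed
All 2 characters matched => is a subsequence

1


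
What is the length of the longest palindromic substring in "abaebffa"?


Input: "abaebffa"
Checking substrings for palindromes:
  [0:3] "aba" (len 3) => palindrome
  [5:7] "ff" (len 2) => palindrome
Longest palindromic substring: "aba" with length 3

3


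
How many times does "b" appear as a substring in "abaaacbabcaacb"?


Searching for "b" in "abaaacbabcaacb"
Scanning each position:
  Position 0: "a" => no
  Position 1: "b" => MATCH
  Position 2: "a" => no
  Position 3: "a" => no
  Position 4: "a" => no
  Position 5: "c" => no
  Position 6: "b" => MATCH
  Position 7: "a" => no
  Position 8: "b" => MATCH
  Position 9: "c" => no
  Position 10: "a" => no
  Position 11: "a" => no
  Position 12: "c" => no
  Position 13: "b" => MATCH
Total occurrences: 4

4


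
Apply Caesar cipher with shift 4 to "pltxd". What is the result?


Caesar cipher: shift "pltxd" by 4
  'p' (pos 15) + 4 = pos 19 = 't'
  'l' (pos 11) + 4 = pos 15 = 'p'
  't' (pos 19) + 4 = pos 23 = 'x'
  'x' (pos 23) + 4 = pos 1 = 'b'
  'd' (pos 3) + 4 = pos 7 = 'h'
Result: tpxbh

tpxbh


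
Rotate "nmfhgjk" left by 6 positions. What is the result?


Input: "nmfhgjk", rotate left by 6
First 6 characters: "nmfhgj"
Remaining characters: "k"
Concatenate remaining + first: "k" + "nmfhgj" = "knmfhgj"

knmfhgj


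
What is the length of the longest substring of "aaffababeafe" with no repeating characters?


Input: "aaffababeafe"
Sliding window (track last position of each char):
  Position 0 ('a'): window [0,0] length 1 -- new best
  Position 1 ('a'): repeat (last at 0), move window start to 1
  Position 1 ('a'): window [1,1] length 1
  Position 2 ('f'): window [1,2] length 2 -- new best
  Position 3 ('f'): repeat (last at 2), move window start to 3
  Position 3 ('f'): window [3,3] length 1
  Position 4 ('a'): window [3,4] length 2
  Position 5 ('b'): window [3,5] length 3 -- new best
  Position 6 ('a'): repeat (last at 4), move window start to 5
  Position 6 ('a'): window [5,6] length 2
  Position 7 ('b'): repeat (last at 5), move window start to 6
  Position 7 ('b'): window [6,7] length 2
  Position 8 ('e'): window [6,8] length 3
  Position 9 ('a'): repeat (last at 6), move window start to 7
  Position 9 ('a'): window [7,9] length 3
  Position 10 ('f'): window [7,10] length 4 -- new best
  Position 11 ('e'): repeat (last at 8), move window start to 9
  Position 11 ('e'): window [9,11] length 3
Longest substring with no repeats: "beaf" with length 4

4


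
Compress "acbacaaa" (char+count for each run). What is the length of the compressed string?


Input: acbacaaa
Runs:
  'a' x 1 => "a1"
  'c' x 1 => "c1"
  'b' x 1 => "b1"
  'a' x 1 => "a1"
  'c' x 1 => "c1"
  'a' x 3 => "a3"
Compressed: "a1c1b1a1c1a3"
Compressed length: 12

12


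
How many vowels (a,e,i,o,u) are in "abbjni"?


Input: abbjni
Checking each character:
  'a' at position 0: vowel (running total: 1)
  'b' at position 1: consonant
  'b' at position 2: consonant
  'j' at position 3: consonant
  'n' at position 4: consonant
  'i' at position 5: vowel (running total: 2)
Total vowels: 2

2


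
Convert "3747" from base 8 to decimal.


Input: "3747" in base 8
Positional expansion:
  Digit '3' (value 3) x 8^3 = 1536
  Digit '7' (value 7) x 8^2 = 448
  Digit '4' (value 4) x 8^1 = 32
  Digit '7' (value 7) x 8^0 = 7
Sum = 2023

2023


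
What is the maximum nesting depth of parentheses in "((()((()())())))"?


Input: "((()((()())())))"
Tracking depth:
  Position 0 '(': depth becomes 1
  Position 1 '(': depth becomes 2
  Position 2 '(': depth becomes 3
  Position 3 ')': depth becomes 2
  Position 4 '(': depth becomes 3
  Position 5 '(': depth becomes 4
  Position 6 '(': depth becomes 5
  Position 7 ')': depth becomes 4
  Position 8 '(': depth becomes 5
  Position 9 ')': depth becomes 4
  Position 10 ')': depth becomes 3
  Position 11 '(': depth becomes 4
  Position 12 ')': depth becomes 3
  Position 13 ')': depth becomes 2
  Position 14 ')': depth becomes 1
  Position 15 ')': depth becomes 0
Maximum depth reached: 5

5


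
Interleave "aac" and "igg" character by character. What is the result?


Interleaving "aac" and "igg":
  Position 0: 'a' from first, 'i' from second => "ai"
  Position 1: 'a' from first, 'g' from second => "ag"
  Position 2: 'c' from first, 'g' from second => "cg"
Result: aiagcg

aiagcg


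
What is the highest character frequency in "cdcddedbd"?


Input: cdcddedbd
Character counts:
  'b': 1
  'c': 2
  'd': 5
  'e': 1
Maximum frequency: 5

5


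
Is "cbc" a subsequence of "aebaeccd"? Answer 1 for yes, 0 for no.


Check if "cbc" is a subsequence of "aebaeccd"
Greedy scan:
  Position 0 ('a'): no match needed
  Position 1 ('e'): no match needed
  Position 2 ('b'): no match needed
  Position 3 ('a'): no match needed
  Position 4 ('e'): no match needed
  Position 5 ('c'): matches sub[0] = 'c'
  Position 6 ('c'): no match needed
  Position 7 ('d'): no match needed
Only matched 1/3 characters => not a subsequence

0


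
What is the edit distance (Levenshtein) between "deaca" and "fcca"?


Computing edit distance: "deaca" -> "fcca"
DP table:
           f    c    c    a
      0    1    2    3    4
  d   1    1    2    3    4
  e   2    2    2    3    4
  a   3    3    3    3    3
  c   4    4    3    3    4
  a   5    5    4    4    3
Edit distance = dp[5][4] = 3

3


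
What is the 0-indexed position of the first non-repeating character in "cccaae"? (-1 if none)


Input: cccaae
Character frequencies:
  'a': 2
  'c': 3
  'e': 1
Scanning left to right for freq == 1:
  Position 0 ('c'): freq=3, skip
  Position 1 ('c'): freq=3, skip
  Position 2 ('c'): freq=3, skip
  Position 3 ('a'): freq=2, skip
  Position 4 ('a'): freq=2, skip
  Position 5 ('e'): unique! => answer = 5

5


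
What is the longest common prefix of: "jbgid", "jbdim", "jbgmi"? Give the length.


Words: jbgid, jbdim, jbgmi
  Position 0: all 'j' => match
  Position 1: all 'b' => match
  Position 2: ('g', 'd', 'g') => mismatch, stop
LCP = "jb" (length 2)

2


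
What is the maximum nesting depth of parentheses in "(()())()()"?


Input: "(()())()()"
Tracking depth:
  Position 0 '(': depth becomes 1
  Position 1 '(': depth becomes 2
  Position 2 ')': depth becomes 1
  Position 3 '(': depth becomes 2
  Position 4 ')': depth becomes 1
  Position 5 ')': depth becomes 0
  Position 6 '(': depth becomes 1
  Position 7 ')': depth becomes 0
  Position 8 '(': depth becomes 1
  Position 9 ')': depth becomes 0
Maximum depth reached: 2

2


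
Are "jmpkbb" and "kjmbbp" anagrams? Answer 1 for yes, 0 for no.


Strings: "jmpkbb", "kjmbbp"
Sorted first:  bbjkmp
Sorted second: bbjkmp
Sorted forms match => anagrams

1


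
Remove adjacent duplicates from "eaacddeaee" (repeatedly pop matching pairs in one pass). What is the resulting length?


Input: eaacddeaee
Stack-based adjacent duplicate removal:
  Read 'e': push. Stack: e
  Read 'a': push. Stack: ea
  Read 'a': matches stack top 'a' => pop. Stack: e
  Read 'c': push. Stack: ec
  Read 'd': push. Stack: ecd
  Read 'd': matches stack top 'd' => pop. Stack: ec
  Read 'e': push. Stack: ece
  Read 'a': push. Stack: ecea
  Read 'e': push. Stack: eceae
  Read 'e': matches stack top 'e' => pop. Stack: ecea
Final stack: "ecea" (length 4)

4


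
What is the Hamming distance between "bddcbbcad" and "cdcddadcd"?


Comparing "bddcbbcad" and "cdcddadcd" position by position:
  Position 0: 'b' vs 'c' => differ
  Position 1: 'd' vs 'd' => same
  Position 2: 'd' vs 'c' => differ
  Position 3: 'c' vs 'd' => differ
  Position 4: 'b' vs 'd' => differ
  Position 5: 'b' vs 'a' => differ
  Position 6: 'c' vs 'd' => differ
  Position 7: 'a' vs 'c' => differ
  Position 8: 'd' vs 'd' => same
Total differences (Hamming distance): 7

7


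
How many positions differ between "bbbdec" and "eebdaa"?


Comparing "bbbdec" and "eebdaa" position by position:
  Position 0: 'b' vs 'e' => DIFFER
  Position 1: 'b' vs 'e' => DIFFER
  Position 2: 'b' vs 'b' => same
  Position 3: 'd' vs 'd' => same
  Position 4: 'e' vs 'a' => DIFFER
  Position 5: 'c' vs 'a' => DIFFER
Positions that differ: 4

4


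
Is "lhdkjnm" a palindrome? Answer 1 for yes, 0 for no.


Input: lhdkjnm
Reversed: mnjkdhl
  Compare pos 0 ('l') with pos 6 ('m'): MISMATCH
  Compare pos 1 ('h') with pos 5 ('n'): MISMATCH
  Compare pos 2 ('d') with pos 4 ('j'): MISMATCH
Result: not a palindrome

0


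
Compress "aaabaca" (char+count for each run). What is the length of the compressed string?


Input: aaabaca
Runs:
  'a' x 3 => "a3"
  'b' x 1 => "b1"
  'a' x 1 => "a1"
  'c' x 1 => "c1"
  'a' x 1 => "a1"
Compressed: "a3b1a1c1a1"
Compressed length: 10

10


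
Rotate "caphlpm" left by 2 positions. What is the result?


Input: "caphlpm", rotate left by 2
First 2 characters: "ca"
Remaining characters: "phlpm"
Concatenate remaining + first: "phlpm" + "ca" = "phlpmca"

phlpmca


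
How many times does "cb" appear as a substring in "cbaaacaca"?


Searching for "cb" in "cbaaacaca"
Scanning each position:
  Position 0: "cb" => MATCH
  Position 1: "ba" => no
  Position 2: "aa" => no
  Position 3: "aa" => no
  Position 4: "ac" => no
  Position 5: "ca" => no
  Position 6: "ac" => no
  Position 7: "ca" => no
Total occurrences: 1

1


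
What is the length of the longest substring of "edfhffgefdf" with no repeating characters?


Input: "edfhffgefdf"
Sliding window (track last position of each char):
  Position 0 ('e'): window [0,0] length 1 -- new best
  Position 1 ('d'): window [0,1] length 2 -- new best
  Position 2 ('f'): window [0,2] length 3 -- new best
  Position 3 ('h'): window [0,3] length 4 -- new best
  Position 4 ('f'): repeat (last at 2), move window start to 3
  Position 4 ('f'): window [3,4] length 2
  Position 5 ('f'): repeat (last at 4), move window start to 5
  Position 5 ('f'): window [5,5] length 1
  Position 6 ('g'): window [5,6] length 2
  Position 7 ('e'): window [5,7] length 3
  Position 8 ('f'): repeat (last at 5), move window start to 6
  Position 8 ('f'): window [6,8] length 3
  Position 9 ('d'): window [6,9] length 4
  Position 10 ('f'): repeat (last at 8), move window start to 9
  Position 10 ('f'): window [9,10] length 2
Longest substring with no repeats: "edfh" with length 4

4


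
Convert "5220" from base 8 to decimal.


Input: "5220" in base 8
Positional expansion:
  Digit '5' (value 5) x 8^3 = 2560
  Digit '2' (value 2) x 8^2 = 128
  Digit '2' (value 2) x 8^1 = 16
  Digit '0' (value 0) x 8^0 = 0
Sum = 2704

2704


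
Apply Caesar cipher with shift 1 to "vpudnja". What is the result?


Caesar cipher: shift "vpudnja" by 1
  'v' (pos 21) + 1 = pos 22 = 'w'
  'p' (pos 15) + 1 = pos 16 = 'q'
  'u' (pos 20) + 1 = pos 21 = 'v'
  'd' (pos 3) + 1 = pos 4 = 'e'
  'n' (pos 13) + 1 = pos 14 = 'o'
  'j' (pos 9) + 1 = pos 10 = 'k'
  'a' (pos 0) + 1 = pos 1 = 'b'
Result: wqveokb

wqveokb


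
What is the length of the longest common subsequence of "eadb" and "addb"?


LCS of "eadb" and "addb"
DP table:
           a    d    d    b
      0    0    0    0    0
  e   0    0    0    0    0
  a   0    1    1    1    1
  d   0    1    2    2    2
  b   0    1    2    2    3
LCS length = dp[4][4] = 3

3


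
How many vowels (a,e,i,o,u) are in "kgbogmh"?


Input: kgbogmh
Checking each character:
  'k' at position 0: consonant
  'g' at position 1: consonant
  'b' at position 2: consonant
  'o' at position 3: vowel (running total: 1)
  'g' at position 4: consonant
  'm' at position 5: consonant
  'h' at position 6: consonant
Total vowels: 1

1


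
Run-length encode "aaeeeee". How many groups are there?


Input: aaeeeee
Scanning for consecutive runs:
  Group 1: 'a' x 2 (positions 0-1)
  Group 2: 'e' x 5 (positions 2-6)
Total groups: 2

2


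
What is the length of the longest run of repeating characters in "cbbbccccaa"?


Input: "cbbbccccaa"
Scanning for longest run:
  Position 1 ('b'): new char, reset run to 1
  Position 2 ('b'): continues run of 'b', length=2
  Position 3 ('b'): continues run of 'b', length=3
  Position 4 ('c'): new char, reset run to 1
  Position 5 ('c'): continues run of 'c', length=2
  Position 6 ('c'): continues run of 'c', length=3
  Position 7 ('c'): continues run of 'c', length=4
  Position 8 ('a'): new char, reset run to 1
  Position 9 ('a'): continues run of 'a', length=2
Longest run: 'c' with length 4

4


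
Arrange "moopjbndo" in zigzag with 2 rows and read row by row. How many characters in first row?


Zigzag "moopjbndo" into 2 rows:
Placing characters:
  'm' => row 0
  'o' => row 1
  'o' => row 0
  'p' => row 1
  'j' => row 0
  'b' => row 1
  'n' => row 0
  'd' => row 1
  'o' => row 0
Rows:
  Row 0: "mojno"
  Row 1: "opbd"
First row length: 5

5


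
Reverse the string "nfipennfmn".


Input: nfipennfmn
Reading characters right to left:
  Position 9: 'n'
  Position 8: 'm'
  Position 7: 'f'
  Position 6: 'n'
  Position 5: 'n'
  Position 4: 'e'
  Position 3: 'p'
  Position 2: 'i'
  Position 1: 'f'
  Position 0: 'n'
Reversed: nmfnnepifn

nmfnnepifn


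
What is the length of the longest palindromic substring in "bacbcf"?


Input: "bacbcf"
Checking substrings for palindromes:
  [2:5] "cbc" (len 3) => palindrome
Longest palindromic substring: "cbc" with length 3

3


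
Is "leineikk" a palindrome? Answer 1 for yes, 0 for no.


Input: leineikk
Reversed: kkieniel
  Compare pos 0 ('l') with pos 7 ('k'): MISMATCH
  Compare pos 1 ('e') with pos 6 ('k'): MISMATCH
  Compare pos 2 ('i') with pos 5 ('i'): match
  Compare pos 3 ('n') with pos 4 ('e'): MISMATCH
Result: not a palindrome

0


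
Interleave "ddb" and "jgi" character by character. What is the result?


Interleaving "ddb" and "jgi":
  Position 0: 'd' from first, 'j' from second => "dj"
  Position 1: 'd' from first, 'g' from second => "dg"
  Position 2: 'b' from first, 'i' from second => "bi"
Result: djdgbi

djdgbi


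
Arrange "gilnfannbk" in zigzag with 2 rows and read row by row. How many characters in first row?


Zigzag "gilnfannbk" into 2 rows:
Placing characters:
  'g' => row 0
  'i' => row 1
  'l' => row 0
  'n' => row 1
  'f' => row 0
  'a' => row 1
  'n' => row 0
  'n' => row 1
  'b' => row 0
  'k' => row 1
Rows:
  Row 0: "glfnb"
  Row 1: "inank"
First row length: 5

5


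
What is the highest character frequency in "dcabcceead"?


Input: dcabcceead
Character counts:
  'a': 2
  'b': 1
  'c': 3
  'd': 2
  'e': 2
Maximum frequency: 3

3


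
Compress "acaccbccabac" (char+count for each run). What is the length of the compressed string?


Input: acaccbccabac
Runs:
  'a' x 1 => "a1"
  'c' x 1 => "c1"
  'a' x 1 => "a1"
  'c' x 2 => "c2"
  'b' x 1 => "b1"
  'c' x 2 => "c2"
  'a' x 1 => "a1"
  'b' x 1 => "b1"
  'a' x 1 => "a1"
  'c' x 1 => "c1"
Compressed: "a1c1a1c2b1c2a1b1a1c1"
Compressed length: 20

20


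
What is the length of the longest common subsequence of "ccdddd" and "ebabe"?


LCS of "ccdddd" and "ebabe"
DP table:
           e    b    a    b    e
      0    0    0    0    0    0
  c   0    0    0    0    0    0
  c   0    0    0    0    0    0
  d   0    0    0    0    0    0
  d   0    0    0    0    0    0
  d   0    0    0    0    0    0
  d   0    0    0    0    0    0
LCS length = dp[6][5] = 0

0


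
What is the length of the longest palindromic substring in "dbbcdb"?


Input: "dbbcdb"
Checking substrings for palindromes:
  [1:3] "bb" (len 2) => palindrome
Longest palindromic substring: "bb" with length 2

2


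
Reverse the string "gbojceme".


Input: gbojceme
Reading characters right to left:
  Position 7: 'e'
  Position 6: 'm'
  Position 5: 'e'
  Position 4: 'c'
  Position 3: 'j'
  Position 2: 'o'
  Position 1: 'b'
  Position 0: 'g'
Reversed: emecjobg

emecjobg


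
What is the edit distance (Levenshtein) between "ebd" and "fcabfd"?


Computing edit distance: "ebd" -> "fcabfd"
DP table:
           f    c    a    b    f    d
      0    1    2    3    4    5    6
  e   1    1    2    3    4    5    6
  b   2    2    2    3    3    4    5
  d   3    3    3    3    4    4    4
Edit distance = dp[3][6] = 4

4


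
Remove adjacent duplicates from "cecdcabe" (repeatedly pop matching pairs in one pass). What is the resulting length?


Input: cecdcabe
Stack-based adjacent duplicate removal:
  Read 'c': push. Stack: c
  Read 'e': push. Stack: ce
  Read 'c': push. Stack: cec
  Read 'd': push. Stack: cecd
  Read 'c': push. Stack: cecdc
  Read 'a': push. Stack: cecdca
  Read 'b': push. Stack: cecdcab
  Read 'e': push. Stack: cecdcabe
Final stack: "cecdcabe" (length 8)

8


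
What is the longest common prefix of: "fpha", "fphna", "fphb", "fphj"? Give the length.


Words: fpha, fphna, fphb, fphj
  Position 0: all 'f' => match
  Position 1: all 'p' => match
  Position 2: all 'h' => match
  Position 3: ('a', 'n', 'b', 'j') => mismatch, stop
LCP = "fph" (length 3)

3


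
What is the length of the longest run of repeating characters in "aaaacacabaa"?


Input: "aaaacacabaa"
Scanning for longest run:
  Position 1 ('a'): continues run of 'a', length=2
  Position 2 ('a'): continues run of 'a', length=3
  Position 3 ('a'): continues run of 'a', length=4
  Position 4 ('c'): new char, reset run to 1
  Position 5 ('a'): new char, reset run to 1
  Position 6 ('c'): new char, reset run to 1
  Position 7 ('a'): new char, reset run to 1
  Position 8 ('b'): new char, reset run to 1
  Position 9 ('a'): new char, reset run to 1
  Position 10 ('a'): continues run of 'a', length=2
Longest run: 'a' with length 4

4


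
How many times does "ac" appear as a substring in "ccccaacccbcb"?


Searching for "ac" in "ccccaacccbcb"
Scanning each position:
  Position 0: "cc" => no
  Position 1: "cc" => no
  Position 2: "cc" => no
  Position 3: "ca" => no
  Position 4: "aa" => no
  Position 5: "ac" => MATCH
  Position 6: "cc" => no
  Position 7: "cc" => no
  Position 8: "cb" => no
  Position 9: "bc" => no
  Position 10: "cb" => no
Total occurrences: 1

1


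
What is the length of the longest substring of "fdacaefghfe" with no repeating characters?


Input: "fdacaefghfe"
Sliding window (track last position of each char):
  Position 0 ('f'): window [0,0] length 1 -- new best
  Position 1 ('d'): window [0,1] length 2 -- new best
  Position 2 ('a'): window [0,2] length 3 -- new best
  Position 3 ('c'): window [0,3] length 4 -- new best
  Position 4 ('a'): repeat (last at 2), move window start to 3
  Position 4 ('a'): window [3,4] length 2
  Position 5 ('e'): window [3,5] length 3
  Position 6 ('f'): window [3,6] length 4
  Position 7 ('g'): window [3,7] length 5 -- new best
  Position 8 ('h'): window [3,8] length 6 -- new best
  Position 9 ('f'): repeat (last at 6), move window start to 7
  Position 9 ('f'): window [7,9] length 3
  Position 10 ('e'): window [7,10] length 4
Longest substring with no repeats: "caefgh" with length 6

6


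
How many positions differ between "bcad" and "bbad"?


Comparing "bcad" and "bbad" position by position:
  Position 0: 'b' vs 'b' => same
  Position 1: 'c' vs 'b' => DIFFER
  Position 2: 'a' vs 'a' => same
  Position 3: 'd' vs 'd' => same
Positions that differ: 1

1


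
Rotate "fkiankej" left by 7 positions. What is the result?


Input: "fkiankej", rotate left by 7
First 7 characters: "fkianke"
Remaining characters: "j"
Concatenate remaining + first: "j" + "fkianke" = "jfkianke"

jfkianke


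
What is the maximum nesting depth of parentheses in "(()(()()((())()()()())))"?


Input: "(()(()()((())()()()())))"
Tracking depth:
  Position 0 '(': depth becomes 1
  Position 1 '(': depth becomes 2
  Position 2 ')': depth becomes 1
  Position 3 '(': depth becomes 2
  Position 4 '(': depth becomes 3
  Position 5 ')': depth becomes 2
  Position 6 '(': depth becomes 3
  Position 7 ')': depth becomes 2
  Position 8 '(': depth becomes 3
  Position 9 '(': depth becomes 4
  Position 10 '(': depth becomes 5
  Position 11 ')': depth becomes 4
  Position 12 ')': depth becomes 3
  Position 13 '(': depth becomes 4
  Position 14 ')': depth becomes 3
  Position 15 '(': depth becomes 4
  Position 16 ')': depth becomes 3
  Position 17 '(': depth becomes 4
  Position 18 ')': depth becomes 3
  Position 19 '(': depth becomes 4
  Position 20 ')': depth becomes 3
  Position 21 ')': depth becomes 2
  Position 22 ')': depth becomes 1
  Position 23 ')': depth becomes 0
Maximum depth reached: 5

5


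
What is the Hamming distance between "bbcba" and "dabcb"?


Comparing "bbcba" and "dabcb" position by position:
  Position 0: 'b' vs 'd' => differ
  Position 1: 'b' vs 'a' => differ
  Position 2: 'c' vs 'b' => differ
  Position 3: 'b' vs 'c' => differ
  Position 4: 'a' vs 'b' => differ
Total differences (Hamming distance): 5

5
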